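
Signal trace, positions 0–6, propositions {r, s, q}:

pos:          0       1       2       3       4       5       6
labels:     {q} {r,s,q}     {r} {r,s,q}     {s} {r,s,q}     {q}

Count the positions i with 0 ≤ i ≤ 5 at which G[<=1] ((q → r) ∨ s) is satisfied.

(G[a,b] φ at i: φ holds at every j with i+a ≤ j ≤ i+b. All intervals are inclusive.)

Evaluate at each i in [0,5]:
  i=0: ✗ (fails at j=0)
  i=1: ✓ (all of [1,2])
  i=2: ✓ (all of [2,3])
  i=3: ✓ (all of [3,4])
  i=4: ✓ (all of [4,5])
  i=5: ✗ (fails at j=6)
Positions where it holds: {1, 2, 3, 4} → 4.

4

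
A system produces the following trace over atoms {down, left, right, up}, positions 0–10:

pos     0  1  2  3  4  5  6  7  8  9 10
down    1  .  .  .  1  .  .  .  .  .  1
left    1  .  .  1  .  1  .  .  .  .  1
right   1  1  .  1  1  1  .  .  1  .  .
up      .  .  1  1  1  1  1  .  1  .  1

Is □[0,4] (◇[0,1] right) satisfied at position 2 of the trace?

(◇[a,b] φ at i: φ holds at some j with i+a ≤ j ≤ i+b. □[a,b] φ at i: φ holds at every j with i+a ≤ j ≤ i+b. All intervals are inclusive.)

Check ◇[0,1] right at every j in [2,6]:
  j=2: holds (witness at 3)
  j=3: holds (witness at 3)
  j=4: holds (witness at 4)
  j=5: holds (witness at 5)
  j=6: fails (none in [6,7])
Fails at j=6 → formula fails.

No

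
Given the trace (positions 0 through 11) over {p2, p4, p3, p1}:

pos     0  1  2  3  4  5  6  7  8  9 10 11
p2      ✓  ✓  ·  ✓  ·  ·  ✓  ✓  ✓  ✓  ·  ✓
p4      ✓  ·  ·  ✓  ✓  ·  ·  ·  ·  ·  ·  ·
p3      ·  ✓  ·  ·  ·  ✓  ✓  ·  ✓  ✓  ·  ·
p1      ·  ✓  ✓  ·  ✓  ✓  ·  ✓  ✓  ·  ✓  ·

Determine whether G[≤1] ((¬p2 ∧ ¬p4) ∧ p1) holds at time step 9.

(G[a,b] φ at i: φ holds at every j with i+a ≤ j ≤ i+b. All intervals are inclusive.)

No

Check ((¬p2 ∧ ¬p4) ∧ p1) at every j in [9,10]:
  j=9: false
  j=10: true
Fails at j=9 → formula fails.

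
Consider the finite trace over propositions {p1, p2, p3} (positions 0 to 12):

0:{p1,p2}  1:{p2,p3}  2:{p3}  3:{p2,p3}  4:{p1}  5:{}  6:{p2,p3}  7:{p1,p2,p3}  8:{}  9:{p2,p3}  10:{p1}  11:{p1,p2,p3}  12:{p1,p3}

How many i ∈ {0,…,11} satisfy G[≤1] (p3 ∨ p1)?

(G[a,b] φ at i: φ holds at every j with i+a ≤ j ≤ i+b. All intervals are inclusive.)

Evaluate at each i in [0,11]:
  i=0: ✓ (all of [0,1])
  i=1: ✓ (all of [1,2])
  i=2: ✓ (all of [2,3])
  i=3: ✓ (all of [3,4])
  i=4: ✗ (fails at j=5)
  i=5: ✗ (fails at j=5)
  i=6: ✓ (all of [6,7])
  i=7: ✗ (fails at j=8)
  i=8: ✗ (fails at j=8)
  i=9: ✓ (all of [9,10])
  i=10: ✓ (all of [10,11])
  i=11: ✓ (all of [11,12])
Positions where it holds: {0, 1, 2, 3, 6, 9, 10, 11} → 8.

8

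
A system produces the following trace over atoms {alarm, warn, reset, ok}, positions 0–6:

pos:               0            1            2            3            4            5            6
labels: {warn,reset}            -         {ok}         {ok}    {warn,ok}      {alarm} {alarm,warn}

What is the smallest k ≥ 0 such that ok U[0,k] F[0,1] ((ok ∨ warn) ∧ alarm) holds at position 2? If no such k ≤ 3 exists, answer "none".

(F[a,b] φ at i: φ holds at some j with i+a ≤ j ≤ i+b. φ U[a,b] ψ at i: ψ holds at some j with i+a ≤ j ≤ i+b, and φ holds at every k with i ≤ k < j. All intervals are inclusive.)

3

Need earliest j ≥ 2 with F[0,1] ((ok ∨ warn) ∧ alarm), and ok at every k in [2,j-1].
  j=2: rhs fails.
  j=3: rhs fails.
  j=4: rhs fails.
  j=5: rhs holds; lhs holds on [2,4]. k = 3.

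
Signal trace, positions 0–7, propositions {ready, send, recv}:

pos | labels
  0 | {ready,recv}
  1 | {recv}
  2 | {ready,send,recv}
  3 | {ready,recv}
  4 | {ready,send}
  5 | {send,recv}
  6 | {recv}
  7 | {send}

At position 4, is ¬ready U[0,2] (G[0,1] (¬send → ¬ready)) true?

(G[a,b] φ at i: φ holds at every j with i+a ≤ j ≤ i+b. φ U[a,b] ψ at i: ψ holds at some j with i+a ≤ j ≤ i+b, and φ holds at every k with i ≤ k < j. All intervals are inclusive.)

Yes

Need some j in [4,6] with G[0,1] (¬send → ¬ready), and ¬ready at every k in [4,j-1].
  j=4: G[0,1] (¬send → ¬ready) holds; no prefix to check → satisfied.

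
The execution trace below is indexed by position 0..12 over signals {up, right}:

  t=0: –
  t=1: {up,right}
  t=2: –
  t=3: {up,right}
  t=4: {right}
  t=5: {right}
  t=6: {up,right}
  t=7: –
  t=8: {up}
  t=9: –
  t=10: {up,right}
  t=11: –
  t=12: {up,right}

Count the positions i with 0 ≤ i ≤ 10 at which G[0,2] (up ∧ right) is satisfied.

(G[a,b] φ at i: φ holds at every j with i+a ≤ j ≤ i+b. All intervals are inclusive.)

Evaluate at each i in [0,10]:
  i=0: ✗ (fails at j=0)
  i=1: ✗ (fails at j=2)
  i=2: ✗ (fails at j=2)
  i=3: ✗ (fails at j=4)
  i=4: ✗ (fails at j=4)
  i=5: ✗ (fails at j=5)
  i=6: ✗ (fails at j=7)
  i=7: ✗ (fails at j=7)
  i=8: ✗ (fails at j=8)
  i=9: ✗ (fails at j=9)
  i=10: ✗ (fails at j=11)
Positions where it holds: {} → 0.

0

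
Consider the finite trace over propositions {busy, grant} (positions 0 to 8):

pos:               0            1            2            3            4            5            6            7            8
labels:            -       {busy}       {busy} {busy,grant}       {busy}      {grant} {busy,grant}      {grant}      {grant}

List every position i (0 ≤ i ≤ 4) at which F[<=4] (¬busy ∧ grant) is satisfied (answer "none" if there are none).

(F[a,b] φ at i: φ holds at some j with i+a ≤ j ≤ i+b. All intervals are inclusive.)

Evaluate at each i in [0,4]:
  i=0: ✗ (none in [0,4])
  i=1: ✓ (witness j=5)
  i=2: ✓ (witness j=5)
  i=3: ✓ (witness j=5)
  i=4: ✓ (witness j=5)

1, 2, 3, 4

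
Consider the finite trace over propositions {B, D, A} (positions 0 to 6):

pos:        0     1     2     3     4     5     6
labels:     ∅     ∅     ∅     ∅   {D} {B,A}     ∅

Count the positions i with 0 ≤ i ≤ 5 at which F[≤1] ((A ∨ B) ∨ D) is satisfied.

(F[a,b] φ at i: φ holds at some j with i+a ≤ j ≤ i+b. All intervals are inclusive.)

Evaluate at each i in [0,5]:
  i=0: ✗ (none in [0,1])
  i=1: ✗ (none in [1,2])
  i=2: ✗ (none in [2,3])
  i=3: ✓ (witness j=4)
  i=4: ✓ (witness j=4)
  i=5: ✓ (witness j=5)
Positions where it holds: {3, 4, 5} → 3.

3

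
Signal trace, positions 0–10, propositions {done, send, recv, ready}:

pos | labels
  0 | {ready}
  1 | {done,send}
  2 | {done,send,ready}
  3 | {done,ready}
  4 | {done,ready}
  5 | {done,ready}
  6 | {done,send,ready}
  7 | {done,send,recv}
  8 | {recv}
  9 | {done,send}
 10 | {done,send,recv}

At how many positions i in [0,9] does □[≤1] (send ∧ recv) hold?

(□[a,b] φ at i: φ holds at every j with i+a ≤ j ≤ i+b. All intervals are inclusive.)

0

Evaluate at each i in [0,9]:
  i=0: ✗ (fails at j=0)
  i=1: ✗ (fails at j=1)
  i=2: ✗ (fails at j=2)
  i=3: ✗ (fails at j=3)
  i=4: ✗ (fails at j=4)
  i=5: ✗ (fails at j=5)
  i=6: ✗ (fails at j=6)
  i=7: ✗ (fails at j=8)
  i=8: ✗ (fails at j=8)
  i=9: ✗ (fails at j=9)
Positions where it holds: {} → 0.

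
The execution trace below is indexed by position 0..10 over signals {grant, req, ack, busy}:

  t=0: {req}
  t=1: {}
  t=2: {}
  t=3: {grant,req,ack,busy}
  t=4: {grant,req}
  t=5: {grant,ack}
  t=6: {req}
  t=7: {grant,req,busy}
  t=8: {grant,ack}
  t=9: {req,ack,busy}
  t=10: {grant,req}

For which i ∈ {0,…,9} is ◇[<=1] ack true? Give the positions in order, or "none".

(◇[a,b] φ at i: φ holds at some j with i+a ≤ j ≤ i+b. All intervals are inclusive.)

Evaluate at each i in [0,9]:
  i=0: ✗ (none in [0,1])
  i=1: ✗ (none in [1,2])
  i=2: ✓ (witness j=3)
  i=3: ✓ (witness j=3)
  i=4: ✓ (witness j=5)
  i=5: ✓ (witness j=5)
  i=6: ✗ (none in [6,7])
  i=7: ✓ (witness j=8)
  i=8: ✓ (witness j=8)
  i=9: ✓ (witness j=9)

2, 3, 4, 5, 7, 8, 9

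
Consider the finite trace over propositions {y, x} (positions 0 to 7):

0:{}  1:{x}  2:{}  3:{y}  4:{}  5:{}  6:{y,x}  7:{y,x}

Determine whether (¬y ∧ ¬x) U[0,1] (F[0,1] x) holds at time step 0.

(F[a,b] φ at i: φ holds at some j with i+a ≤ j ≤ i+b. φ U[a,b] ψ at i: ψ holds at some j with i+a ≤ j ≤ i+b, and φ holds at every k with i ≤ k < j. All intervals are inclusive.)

Need some j in [0,1] with F[0,1] x, and (¬y ∧ ¬x) at every k in [0,j-1].
  j=0: F[0,1] x holds; no prefix to check → satisfied.

True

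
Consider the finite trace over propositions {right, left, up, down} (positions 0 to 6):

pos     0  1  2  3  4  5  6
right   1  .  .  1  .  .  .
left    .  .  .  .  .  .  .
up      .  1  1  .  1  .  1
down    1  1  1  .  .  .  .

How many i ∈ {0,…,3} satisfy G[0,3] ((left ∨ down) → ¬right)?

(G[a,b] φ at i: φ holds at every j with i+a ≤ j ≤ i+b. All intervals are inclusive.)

Evaluate at each i in [0,3]:
  i=0: ✗ (fails at j=0)
  i=1: ✓ (all of [1,4])
  i=2: ✓ (all of [2,5])
  i=3: ✓ (all of [3,6])
Positions where it holds: {1, 2, 3} → 3.

3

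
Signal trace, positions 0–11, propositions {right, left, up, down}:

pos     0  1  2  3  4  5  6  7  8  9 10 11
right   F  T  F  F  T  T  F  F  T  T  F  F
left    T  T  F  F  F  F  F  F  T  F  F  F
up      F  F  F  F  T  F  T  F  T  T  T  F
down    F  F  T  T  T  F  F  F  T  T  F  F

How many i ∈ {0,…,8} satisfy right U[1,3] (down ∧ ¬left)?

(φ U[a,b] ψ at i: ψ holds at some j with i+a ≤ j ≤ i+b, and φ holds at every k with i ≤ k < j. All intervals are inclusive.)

2

Evaluate at each i in [0,8]:
  i=0: ✗ (lhs fails at k=0 before rhs at j=2)
  i=1: ✓ (rhs at j=2; lhs holds on [1,1])
  i=2: ✗ (lhs fails at k=2 before rhs at j=3)
  i=3: ✗ (lhs fails at k=3 before rhs at j=4)
  i=4: ✗ (no rhs in [5,7])
  i=5: ✗ (no rhs in [6,8])
  i=6: ✗ (lhs fails at k=6 before rhs at j=9)
  i=7: ✗ (lhs fails at k=7 before rhs at j=9)
  i=8: ✓ (rhs at j=9; lhs holds on [8,8])
Positions where it holds: {1, 8} → 2.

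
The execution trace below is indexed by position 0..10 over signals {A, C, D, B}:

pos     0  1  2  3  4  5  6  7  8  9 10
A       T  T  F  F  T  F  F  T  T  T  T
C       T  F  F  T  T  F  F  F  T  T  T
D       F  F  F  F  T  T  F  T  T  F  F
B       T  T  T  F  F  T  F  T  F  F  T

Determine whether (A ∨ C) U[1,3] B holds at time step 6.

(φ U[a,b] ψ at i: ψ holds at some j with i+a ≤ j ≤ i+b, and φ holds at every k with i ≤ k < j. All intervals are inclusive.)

Need some j in [7,9] with B, and (A ∨ C) at every k in [6,j-1].
  j=7: B holds, but (A ∨ C) fails at k=6 → not this j.
  j=8: B false.
  j=9: B false.
No j in the window works → until fails.

No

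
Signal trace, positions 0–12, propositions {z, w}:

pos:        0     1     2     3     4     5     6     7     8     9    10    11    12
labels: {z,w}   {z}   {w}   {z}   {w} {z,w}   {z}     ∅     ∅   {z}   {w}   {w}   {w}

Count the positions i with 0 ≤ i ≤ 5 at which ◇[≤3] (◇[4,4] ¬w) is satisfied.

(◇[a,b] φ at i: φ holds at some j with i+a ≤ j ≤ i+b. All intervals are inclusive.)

6

Evaluate at each i in [0,5]:
  i=0: ✓ (witness j=2)
  i=1: ✓ (witness j=2)
  i=2: ✓ (witness j=2)
  i=3: ✓ (witness j=3)
  i=4: ✓ (witness j=4)
  i=5: ✓ (witness j=5)
Positions where it holds: {0, 1, 2, 3, 4, 5} → 6.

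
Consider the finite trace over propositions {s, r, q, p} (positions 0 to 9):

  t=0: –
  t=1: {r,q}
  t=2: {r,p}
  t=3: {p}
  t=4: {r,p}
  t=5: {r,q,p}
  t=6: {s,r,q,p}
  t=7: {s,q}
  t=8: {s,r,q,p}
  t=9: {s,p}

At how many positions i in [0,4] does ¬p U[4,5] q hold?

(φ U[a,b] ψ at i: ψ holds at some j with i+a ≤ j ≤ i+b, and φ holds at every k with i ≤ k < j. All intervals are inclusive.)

0

Evaluate at each i in [0,4]:
  i=0: ✗ (lhs fails at k=2 before rhs at j=5)
  i=1: ✗ (lhs fails at k=2 before rhs at j=5)
  i=2: ✗ (lhs fails at k=2 before rhs at j=6)
  i=3: ✗ (lhs fails at k=3 before rhs at j=7)
  i=4: ✗ (lhs fails at k=4 before rhs at j=8)
Positions where it holds: {} → 0.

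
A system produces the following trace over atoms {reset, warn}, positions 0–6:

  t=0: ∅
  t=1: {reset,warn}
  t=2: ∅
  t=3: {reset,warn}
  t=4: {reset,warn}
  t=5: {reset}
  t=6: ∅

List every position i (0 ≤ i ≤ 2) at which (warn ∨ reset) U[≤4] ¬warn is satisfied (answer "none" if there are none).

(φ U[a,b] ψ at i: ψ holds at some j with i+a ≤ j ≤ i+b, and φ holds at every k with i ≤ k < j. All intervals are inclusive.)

0, 1, 2

Evaluate at each i in [0,2]:
  i=0: ✓ (rhs at j=0)
  i=1: ✓ (rhs at j=2; lhs holds on [1,1])
  i=2: ✓ (rhs at j=2)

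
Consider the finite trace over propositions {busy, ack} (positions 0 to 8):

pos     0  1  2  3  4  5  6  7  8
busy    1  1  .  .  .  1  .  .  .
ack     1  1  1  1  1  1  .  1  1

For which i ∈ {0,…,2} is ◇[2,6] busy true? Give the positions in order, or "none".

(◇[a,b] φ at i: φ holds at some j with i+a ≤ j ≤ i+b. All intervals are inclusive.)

Evaluate at each i in [0,2]:
  i=0: ✓ (witness j=5)
  i=1: ✓ (witness j=5)
  i=2: ✓ (witness j=5)

0, 1, 2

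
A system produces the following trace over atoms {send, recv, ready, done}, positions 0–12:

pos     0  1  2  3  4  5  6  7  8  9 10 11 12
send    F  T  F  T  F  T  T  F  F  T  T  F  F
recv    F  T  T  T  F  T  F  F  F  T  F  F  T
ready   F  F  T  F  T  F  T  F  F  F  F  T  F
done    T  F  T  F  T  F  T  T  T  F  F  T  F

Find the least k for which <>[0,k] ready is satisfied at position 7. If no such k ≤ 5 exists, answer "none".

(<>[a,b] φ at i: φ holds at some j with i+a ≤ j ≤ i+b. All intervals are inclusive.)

Scan j = 7,8,… for ready:
  j=7: fails
  j=8: fails
  j=9: fails
  j=10: fails
  j=11: holds
First hit at j=11, so smallest k = 11-7 = 4.

4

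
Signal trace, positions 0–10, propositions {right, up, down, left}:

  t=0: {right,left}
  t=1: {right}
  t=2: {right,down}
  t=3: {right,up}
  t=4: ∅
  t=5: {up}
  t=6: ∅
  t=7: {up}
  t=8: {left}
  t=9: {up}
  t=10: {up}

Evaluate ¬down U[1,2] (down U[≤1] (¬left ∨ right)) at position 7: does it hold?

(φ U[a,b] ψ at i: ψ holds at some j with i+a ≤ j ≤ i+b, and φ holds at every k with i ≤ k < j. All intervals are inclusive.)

Need some j in [8,9] with (down U[≤1] (¬left ∨ right)), and ¬down at every k in [7,j-1].
  j=8: (down U[≤1] (¬left ∨ right)) — fails.
  j=9: (down U[≤1] (¬left ∨ right)) holds; ¬down holds at every k in [7,8] → satisfied.

Yes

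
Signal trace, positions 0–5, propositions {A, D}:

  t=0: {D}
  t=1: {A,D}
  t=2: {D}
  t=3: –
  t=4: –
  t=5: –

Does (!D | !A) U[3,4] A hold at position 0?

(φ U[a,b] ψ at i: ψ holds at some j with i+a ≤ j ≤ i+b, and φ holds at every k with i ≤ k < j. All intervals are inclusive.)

Need some j in [3,4] with A, and (!D | !A) at every k in [0,j-1].
  j=3: A false.
  j=4: A false.
No j in the window works → until fails.

Does not hold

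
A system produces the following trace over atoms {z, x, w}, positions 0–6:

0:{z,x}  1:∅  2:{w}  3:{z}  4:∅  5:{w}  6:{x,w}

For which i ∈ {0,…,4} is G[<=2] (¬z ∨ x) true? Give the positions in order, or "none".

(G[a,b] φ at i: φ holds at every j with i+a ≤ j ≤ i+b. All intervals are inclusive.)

Evaluate at each i in [0,4]:
  i=0: ✓ (all of [0,2])
  i=1: ✗ (fails at j=3)
  i=2: ✗ (fails at j=3)
  i=3: ✗ (fails at j=3)
  i=4: ✓ (all of [4,6])

0, 4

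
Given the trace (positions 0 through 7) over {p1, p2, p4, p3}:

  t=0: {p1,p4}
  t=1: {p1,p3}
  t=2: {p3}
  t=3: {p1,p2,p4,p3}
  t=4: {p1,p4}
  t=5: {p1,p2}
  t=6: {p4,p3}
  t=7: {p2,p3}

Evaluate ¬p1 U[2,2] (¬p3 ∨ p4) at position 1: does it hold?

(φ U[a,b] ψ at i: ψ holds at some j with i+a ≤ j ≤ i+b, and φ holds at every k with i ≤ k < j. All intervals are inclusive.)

Need some j in [3,3] with (¬p3 ∨ p4), and ¬p1 at every k in [1,j-1].
  j=3: (¬p3 ∨ p4) holds, but ¬p1 fails at k=1 → not this j.
No j in the window works → until fails.

False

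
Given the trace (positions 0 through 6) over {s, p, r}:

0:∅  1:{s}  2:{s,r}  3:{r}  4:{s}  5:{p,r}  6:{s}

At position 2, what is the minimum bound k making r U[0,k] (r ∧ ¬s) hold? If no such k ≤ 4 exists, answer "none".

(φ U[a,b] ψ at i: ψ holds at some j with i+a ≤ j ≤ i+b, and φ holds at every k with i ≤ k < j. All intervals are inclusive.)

Need earliest j ≥ 2 with (r ∧ ¬s), and r at every k in [2,j-1].
  j=2: rhs fails.
  j=3: rhs holds; lhs holds on [2,2]. k = 1.

1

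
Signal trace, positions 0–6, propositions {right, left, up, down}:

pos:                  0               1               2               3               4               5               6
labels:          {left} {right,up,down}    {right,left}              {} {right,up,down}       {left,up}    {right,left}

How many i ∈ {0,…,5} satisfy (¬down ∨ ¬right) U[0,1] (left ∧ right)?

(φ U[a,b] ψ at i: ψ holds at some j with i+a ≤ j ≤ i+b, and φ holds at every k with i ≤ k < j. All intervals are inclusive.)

Evaluate at each i in [0,5]:
  i=0: ✗ (no rhs in [0,1])
  i=1: ✗ (lhs fails at k=1 before rhs at j=2)
  i=2: ✓ (rhs at j=2)
  i=3: ✗ (no rhs in [3,4])
  i=4: ✗ (no rhs in [4,5])
  i=5: ✓ (rhs at j=6; lhs holds on [5,5])
Positions where it holds: {2, 5} → 2.

2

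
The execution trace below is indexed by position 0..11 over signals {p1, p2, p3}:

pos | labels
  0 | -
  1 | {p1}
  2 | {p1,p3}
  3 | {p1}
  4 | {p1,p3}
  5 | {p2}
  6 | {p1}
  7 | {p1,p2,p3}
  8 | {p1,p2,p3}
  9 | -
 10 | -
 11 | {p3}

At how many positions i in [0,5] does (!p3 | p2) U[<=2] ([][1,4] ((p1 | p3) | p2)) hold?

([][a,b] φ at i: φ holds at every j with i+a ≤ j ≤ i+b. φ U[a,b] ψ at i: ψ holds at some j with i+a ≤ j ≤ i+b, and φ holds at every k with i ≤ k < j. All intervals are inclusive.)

5

Evaluate at each i in [0,5]:
  i=0: ✓ (rhs at j=0)
  i=1: ✓ (rhs at j=1)
  i=2: ✓ (rhs at j=2)
  i=3: ✓ (rhs at j=3)
  i=4: ✓ (rhs at j=4)
  i=5: ✗ (no rhs in [5,7])
Positions where it holds: {0, 1, 2, 3, 4} → 5.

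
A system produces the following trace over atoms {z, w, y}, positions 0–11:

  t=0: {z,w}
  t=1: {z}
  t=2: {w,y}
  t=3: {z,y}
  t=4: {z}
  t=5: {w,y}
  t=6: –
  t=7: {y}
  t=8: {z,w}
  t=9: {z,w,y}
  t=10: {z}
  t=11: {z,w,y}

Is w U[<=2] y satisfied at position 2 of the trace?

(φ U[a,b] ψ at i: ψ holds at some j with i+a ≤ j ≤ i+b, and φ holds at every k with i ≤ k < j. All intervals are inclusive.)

Need some j in [2,4] with y, and w at every k in [2,j-1].
  j=2: y holds; no prefix to check → satisfied.

True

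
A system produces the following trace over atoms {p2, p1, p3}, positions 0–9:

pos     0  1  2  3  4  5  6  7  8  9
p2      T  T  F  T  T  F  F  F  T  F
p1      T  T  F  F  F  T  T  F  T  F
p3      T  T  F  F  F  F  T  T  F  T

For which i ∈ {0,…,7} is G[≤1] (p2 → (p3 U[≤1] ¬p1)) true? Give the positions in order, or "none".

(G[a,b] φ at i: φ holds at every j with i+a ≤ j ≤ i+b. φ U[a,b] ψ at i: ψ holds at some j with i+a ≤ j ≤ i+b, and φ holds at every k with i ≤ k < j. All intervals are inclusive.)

1, 2, 3, 4, 5, 6

Evaluate at each i in [0,7]:
  i=0: ✗ (fails at j=0)
  i=1: ✓ (all of [1,2])
  i=2: ✓ (all of [2,3])
  i=3: ✓ (all of [3,4])
  i=4: ✓ (all of [4,5])
  i=5: ✓ (all of [5,6])
  i=6: ✓ (all of [6,7])
  i=7: ✗ (fails at j=8)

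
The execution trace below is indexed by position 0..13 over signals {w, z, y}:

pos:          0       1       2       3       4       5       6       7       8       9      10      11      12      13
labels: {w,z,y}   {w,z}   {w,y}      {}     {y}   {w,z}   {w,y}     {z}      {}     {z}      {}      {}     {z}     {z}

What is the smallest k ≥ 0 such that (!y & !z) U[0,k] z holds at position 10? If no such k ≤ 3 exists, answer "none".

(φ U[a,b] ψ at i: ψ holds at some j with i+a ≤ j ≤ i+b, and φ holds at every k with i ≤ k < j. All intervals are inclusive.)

Need earliest j ≥ 10 with z, and (!y & !z) at every k in [10,j-1].
  j=10: rhs fails.
  j=11: rhs fails.
  j=12: rhs holds; lhs holds on [10,11]. k = 2.

2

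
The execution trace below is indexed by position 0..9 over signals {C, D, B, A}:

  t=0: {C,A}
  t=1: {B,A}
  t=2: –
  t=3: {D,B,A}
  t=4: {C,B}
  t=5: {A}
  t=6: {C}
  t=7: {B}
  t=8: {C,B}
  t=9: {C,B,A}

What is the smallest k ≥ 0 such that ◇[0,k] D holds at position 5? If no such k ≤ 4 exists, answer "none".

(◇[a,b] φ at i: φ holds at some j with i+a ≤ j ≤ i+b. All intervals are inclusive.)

none

Scan j = 5,6,… for D:
  j=5: fails
  j=6: fails
  j=7: fails
  j=8: fails
  j=9: fails
No j in [5,9] satisfies it → none.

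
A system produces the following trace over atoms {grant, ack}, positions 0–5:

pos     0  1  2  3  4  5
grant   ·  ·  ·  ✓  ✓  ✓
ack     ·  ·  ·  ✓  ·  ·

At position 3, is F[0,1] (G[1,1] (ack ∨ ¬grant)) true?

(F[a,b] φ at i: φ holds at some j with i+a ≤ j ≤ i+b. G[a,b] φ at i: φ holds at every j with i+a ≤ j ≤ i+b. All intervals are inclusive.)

False

Check G[1,1] (ack ∨ ¬grant) at each j in [3,4]:
  j=3: fails at 4
  j=4: fails at 5
No position in the window satisfies it → formula fails.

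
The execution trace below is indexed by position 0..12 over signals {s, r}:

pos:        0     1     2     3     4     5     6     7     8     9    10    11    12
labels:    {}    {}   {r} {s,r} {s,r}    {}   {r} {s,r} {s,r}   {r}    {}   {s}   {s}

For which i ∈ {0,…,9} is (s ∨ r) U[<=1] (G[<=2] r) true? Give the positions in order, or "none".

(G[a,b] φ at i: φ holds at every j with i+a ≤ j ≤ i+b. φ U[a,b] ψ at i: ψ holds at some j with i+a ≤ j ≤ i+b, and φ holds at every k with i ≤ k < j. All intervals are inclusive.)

2, 6, 7

Evaluate at each i in [0,9]:
  i=0: ✗ (no rhs in [0,1])
  i=1: ✗ (lhs fails at k=1 before rhs at j=2)
  i=2: ✓ (rhs at j=2)
  i=3: ✗ (no rhs in [3,4])
  i=4: ✗ (no rhs in [4,5])
  i=5: ✗ (lhs fails at k=5 before rhs at j=6)
  i=6: ✓ (rhs at j=6)
  i=7: ✓ (rhs at j=7)
  i=8: ✗ (no rhs in [8,9])
  i=9: ✗ (no rhs in [9,10])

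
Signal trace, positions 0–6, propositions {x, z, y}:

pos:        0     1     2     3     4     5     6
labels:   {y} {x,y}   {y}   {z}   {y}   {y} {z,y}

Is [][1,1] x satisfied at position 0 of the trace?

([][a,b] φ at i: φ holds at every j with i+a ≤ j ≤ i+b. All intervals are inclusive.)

Check x at every j in [1,1]:
  j=1: true
All positions satisfy it → formula holds.

Yes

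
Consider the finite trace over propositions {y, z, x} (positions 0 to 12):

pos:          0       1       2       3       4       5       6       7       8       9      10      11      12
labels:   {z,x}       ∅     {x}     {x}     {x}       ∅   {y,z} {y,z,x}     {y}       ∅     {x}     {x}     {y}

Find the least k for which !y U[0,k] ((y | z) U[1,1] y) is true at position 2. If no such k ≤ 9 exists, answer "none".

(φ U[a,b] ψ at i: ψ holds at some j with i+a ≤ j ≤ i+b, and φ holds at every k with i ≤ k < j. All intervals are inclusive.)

4

Need earliest j ≥ 2 with ((y | z) U[1,1] y), and !y at every k in [2,j-1].
  j=2: rhs fails.
  j=3: rhs fails.
  j=4: rhs fails.
  j=5: rhs fails.
  j=6: rhs holds; lhs holds on [2,5]. k = 4.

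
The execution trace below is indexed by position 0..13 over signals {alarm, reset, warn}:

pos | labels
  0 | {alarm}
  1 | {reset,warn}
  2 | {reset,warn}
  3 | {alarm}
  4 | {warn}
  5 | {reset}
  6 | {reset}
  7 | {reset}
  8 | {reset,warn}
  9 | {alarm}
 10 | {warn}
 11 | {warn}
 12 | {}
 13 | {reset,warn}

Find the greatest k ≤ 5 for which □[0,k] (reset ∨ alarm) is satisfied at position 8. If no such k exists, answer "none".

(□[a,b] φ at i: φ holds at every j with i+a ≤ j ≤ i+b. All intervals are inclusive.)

(reset ∨ alarm) must hold from j=8 onward; find where it first fails.
  j=8: holds
  j=9: holds
  j=10: fails
Holds on [8,9], so largest k = 1.

1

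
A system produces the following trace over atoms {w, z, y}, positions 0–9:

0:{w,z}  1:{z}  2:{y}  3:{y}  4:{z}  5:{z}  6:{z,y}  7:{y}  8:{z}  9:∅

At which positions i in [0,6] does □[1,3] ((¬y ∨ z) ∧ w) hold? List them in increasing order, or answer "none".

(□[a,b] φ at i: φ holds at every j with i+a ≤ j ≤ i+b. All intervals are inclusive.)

none

Evaluate at each i in [0,6]:
  i=0: ✗ (fails at j=1)
  i=1: ✗ (fails at j=2)
  i=2: ✗ (fails at j=3)
  i=3: ✗ (fails at j=4)
  i=4: ✗ (fails at j=5)
  i=5: ✗ (fails at j=6)
  i=6: ✗ (fails at j=7)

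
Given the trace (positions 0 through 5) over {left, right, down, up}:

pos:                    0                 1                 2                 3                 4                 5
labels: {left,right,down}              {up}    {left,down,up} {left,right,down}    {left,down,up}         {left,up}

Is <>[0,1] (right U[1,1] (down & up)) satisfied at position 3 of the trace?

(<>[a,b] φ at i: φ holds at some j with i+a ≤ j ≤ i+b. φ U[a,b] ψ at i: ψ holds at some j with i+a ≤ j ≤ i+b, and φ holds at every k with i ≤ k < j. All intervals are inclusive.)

Check (right U[1,1] (down & up)) at each j in [3,4]:
  j=3: holds
  j=4: fails
Found at j=3 → formula holds.

Yes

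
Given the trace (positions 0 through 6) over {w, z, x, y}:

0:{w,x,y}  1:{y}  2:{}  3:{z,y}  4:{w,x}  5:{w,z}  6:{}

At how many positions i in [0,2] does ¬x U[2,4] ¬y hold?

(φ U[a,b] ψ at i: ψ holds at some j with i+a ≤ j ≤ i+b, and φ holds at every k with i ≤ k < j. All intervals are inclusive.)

Evaluate at each i in [0,2]:
  i=0: ✗ (lhs fails at k=0 before rhs at j=2)
  i=1: ✓ (rhs at j=4; lhs holds on [1,3])
  i=2: ✓ (rhs at j=4; lhs holds on [2,3])
Positions where it holds: {1, 2} → 2.

2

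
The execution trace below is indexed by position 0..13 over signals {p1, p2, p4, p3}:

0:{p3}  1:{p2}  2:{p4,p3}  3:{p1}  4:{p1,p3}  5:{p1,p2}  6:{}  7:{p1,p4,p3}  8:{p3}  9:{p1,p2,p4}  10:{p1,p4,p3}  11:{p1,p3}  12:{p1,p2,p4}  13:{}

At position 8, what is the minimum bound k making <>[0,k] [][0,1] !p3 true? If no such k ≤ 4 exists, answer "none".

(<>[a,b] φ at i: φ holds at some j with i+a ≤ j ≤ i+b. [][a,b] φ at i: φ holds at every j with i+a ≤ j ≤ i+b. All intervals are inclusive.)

4

Scan j = 8,9,… for [][0,1] !p3:
  j=8: fails
  j=9: fails
  j=10: fails
  j=11: fails
  j=12: holds
First hit at j=12, so smallest k = 12-8 = 4.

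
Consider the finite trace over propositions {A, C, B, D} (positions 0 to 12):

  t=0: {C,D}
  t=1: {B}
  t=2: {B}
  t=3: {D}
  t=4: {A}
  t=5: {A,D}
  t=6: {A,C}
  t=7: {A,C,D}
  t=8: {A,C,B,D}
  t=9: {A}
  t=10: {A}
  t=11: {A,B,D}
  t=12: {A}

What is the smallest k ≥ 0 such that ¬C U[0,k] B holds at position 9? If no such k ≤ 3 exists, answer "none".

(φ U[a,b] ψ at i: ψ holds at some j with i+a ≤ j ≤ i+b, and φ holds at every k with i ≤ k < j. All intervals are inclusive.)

Need earliest j ≥ 9 with B, and ¬C at every k in [9,j-1].
  j=9: rhs fails.
  j=10: rhs fails.
  j=11: rhs holds; lhs holds on [9,10]. k = 2.

2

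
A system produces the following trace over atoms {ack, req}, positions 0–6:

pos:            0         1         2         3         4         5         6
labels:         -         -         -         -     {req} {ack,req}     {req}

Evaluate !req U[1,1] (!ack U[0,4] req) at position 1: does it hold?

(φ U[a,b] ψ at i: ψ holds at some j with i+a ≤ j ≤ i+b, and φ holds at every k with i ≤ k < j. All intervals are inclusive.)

Need some j in [2,2] with (!ack U[0,4] req), and !req at every k in [1,j-1].
  j=2: (!ack U[0,4] req) holds; !req holds at every k in [1,1] → satisfied.

Holds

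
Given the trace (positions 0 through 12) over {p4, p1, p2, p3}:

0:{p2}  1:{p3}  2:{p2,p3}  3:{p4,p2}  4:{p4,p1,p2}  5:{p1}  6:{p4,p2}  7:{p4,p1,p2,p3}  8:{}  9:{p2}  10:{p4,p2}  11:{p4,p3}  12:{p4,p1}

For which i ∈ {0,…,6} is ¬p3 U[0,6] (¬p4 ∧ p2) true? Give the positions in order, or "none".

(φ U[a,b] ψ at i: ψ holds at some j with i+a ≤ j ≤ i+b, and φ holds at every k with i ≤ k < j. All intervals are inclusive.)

0, 2

Evaluate at each i in [0,6]:
  i=0: ✓ (rhs at j=0)
  i=1: ✗ (lhs fails at k=1 before rhs at j=2)
  i=2: ✓ (rhs at j=2)
  i=3: ✗ (lhs fails at k=7 before rhs at j=9)
  i=4: ✗ (lhs fails at k=7 before rhs at j=9)
  i=5: ✗ (lhs fails at k=7 before rhs at j=9)
  i=6: ✗ (lhs fails at k=7 before rhs at j=9)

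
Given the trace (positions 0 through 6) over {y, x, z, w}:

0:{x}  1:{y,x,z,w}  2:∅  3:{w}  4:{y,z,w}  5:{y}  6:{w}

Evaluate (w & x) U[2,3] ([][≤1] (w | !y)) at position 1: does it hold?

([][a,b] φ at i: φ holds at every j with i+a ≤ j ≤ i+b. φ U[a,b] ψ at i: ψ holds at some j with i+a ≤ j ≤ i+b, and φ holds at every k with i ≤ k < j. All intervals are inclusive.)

Need some j in [3,4] with [][≤1] (w | !y), and (w & x) at every k in [1,j-1].
  j=3: [][≤1] (w | !y) holds, but (w & x) fails at k=2 → not this j.
  j=4: [][≤1] (w | !y) — fails at 5.
No j in the window works → until fails.

Does not hold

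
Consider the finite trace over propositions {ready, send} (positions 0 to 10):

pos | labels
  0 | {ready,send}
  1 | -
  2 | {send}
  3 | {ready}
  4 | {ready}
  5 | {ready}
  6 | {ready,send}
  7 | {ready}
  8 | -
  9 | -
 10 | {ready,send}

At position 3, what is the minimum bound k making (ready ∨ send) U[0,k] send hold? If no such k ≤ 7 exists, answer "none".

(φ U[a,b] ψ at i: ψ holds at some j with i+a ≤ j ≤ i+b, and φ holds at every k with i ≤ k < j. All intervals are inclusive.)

Need earliest j ≥ 3 with send, and (ready ∨ send) at every k in [3,j-1].
  j=3: rhs fails.
  j=4: rhs fails.
  j=5: rhs fails.
  j=6: rhs holds; lhs holds on [3,5]. k = 3.

3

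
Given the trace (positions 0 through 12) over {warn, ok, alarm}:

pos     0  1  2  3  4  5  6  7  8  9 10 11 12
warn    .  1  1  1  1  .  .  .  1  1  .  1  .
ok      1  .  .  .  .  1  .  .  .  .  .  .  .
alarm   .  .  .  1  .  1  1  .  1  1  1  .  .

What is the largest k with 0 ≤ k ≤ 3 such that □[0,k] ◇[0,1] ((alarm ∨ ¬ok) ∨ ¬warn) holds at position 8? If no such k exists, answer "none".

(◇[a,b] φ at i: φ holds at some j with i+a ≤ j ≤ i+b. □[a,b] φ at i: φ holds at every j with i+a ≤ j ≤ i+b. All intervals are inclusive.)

◇[0,1] ((alarm ∨ ¬ok) ∨ ¬warn) must hold from j=8 onward; find where it first fails.
  j=8: holds
  j=9: holds
  j=10: holds
  j=11: holds
Holds through j=11; largest k = 3.

3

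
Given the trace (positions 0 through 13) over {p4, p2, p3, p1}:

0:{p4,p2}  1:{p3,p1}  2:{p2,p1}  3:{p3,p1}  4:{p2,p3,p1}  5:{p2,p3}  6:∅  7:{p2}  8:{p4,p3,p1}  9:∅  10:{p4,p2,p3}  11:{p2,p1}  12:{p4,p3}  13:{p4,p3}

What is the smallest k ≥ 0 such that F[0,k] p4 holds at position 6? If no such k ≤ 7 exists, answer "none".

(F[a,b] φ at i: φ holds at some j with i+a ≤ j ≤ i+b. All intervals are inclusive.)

Scan j = 6,7,… for p4:
  j=6: fails
  j=7: fails
  j=8: holds
First hit at j=8, so smallest k = 8-6 = 2.

2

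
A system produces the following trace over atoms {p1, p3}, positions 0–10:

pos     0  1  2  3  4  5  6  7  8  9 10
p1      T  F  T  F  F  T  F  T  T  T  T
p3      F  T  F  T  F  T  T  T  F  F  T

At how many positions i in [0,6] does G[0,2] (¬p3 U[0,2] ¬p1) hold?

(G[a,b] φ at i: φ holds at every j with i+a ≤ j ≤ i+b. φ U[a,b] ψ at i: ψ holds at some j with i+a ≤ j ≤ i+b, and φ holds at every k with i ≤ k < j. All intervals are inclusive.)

Evaluate at each i in [0,6]:
  i=0: ✓ (all of [0,2])
  i=1: ✓ (all of [1,3])
  i=2: ✓ (all of [2,4])
  i=3: ✗ (fails at j=5)
  i=4: ✗ (fails at j=5)
  i=5: ✗ (fails at j=5)
  i=6: ✗ (fails at j=7)
Positions where it holds: {0, 1, 2} → 3.

3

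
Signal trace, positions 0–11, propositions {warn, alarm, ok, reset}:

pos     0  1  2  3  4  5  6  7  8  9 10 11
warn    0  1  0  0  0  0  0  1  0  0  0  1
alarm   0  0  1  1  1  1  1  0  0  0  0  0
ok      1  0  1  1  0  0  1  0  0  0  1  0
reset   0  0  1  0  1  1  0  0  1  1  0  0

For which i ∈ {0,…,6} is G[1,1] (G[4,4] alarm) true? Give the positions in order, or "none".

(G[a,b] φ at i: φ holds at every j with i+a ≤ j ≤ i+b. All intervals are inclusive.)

0, 1

Evaluate at each i in [0,6]:
  i=0: ✓ (all of [1,1])
  i=1: ✓ (all of [2,2])
  i=2: ✗ (fails at j=3)
  i=3: ✗ (fails at j=4)
  i=4: ✗ (fails at j=5)
  i=5: ✗ (fails at j=6)
  i=6: ✗ (fails at j=7)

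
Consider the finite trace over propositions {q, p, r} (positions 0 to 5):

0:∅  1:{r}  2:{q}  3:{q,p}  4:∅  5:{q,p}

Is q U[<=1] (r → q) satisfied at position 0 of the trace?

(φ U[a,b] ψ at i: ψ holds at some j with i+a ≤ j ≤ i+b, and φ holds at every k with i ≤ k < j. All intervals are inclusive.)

Need some j in [0,1] with (r → q), and q at every k in [0,j-1].
  j=0: (r → q) holds; no prefix to check → satisfied.

Holds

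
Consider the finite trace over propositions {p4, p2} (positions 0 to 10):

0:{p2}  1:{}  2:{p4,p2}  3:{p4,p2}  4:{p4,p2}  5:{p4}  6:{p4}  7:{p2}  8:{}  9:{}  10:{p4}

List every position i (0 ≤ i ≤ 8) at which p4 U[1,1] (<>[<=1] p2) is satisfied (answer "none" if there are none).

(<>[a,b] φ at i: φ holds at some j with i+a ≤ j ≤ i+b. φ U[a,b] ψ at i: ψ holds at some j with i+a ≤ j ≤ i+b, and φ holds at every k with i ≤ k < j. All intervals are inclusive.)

Evaluate at each i in [0,8]:
  i=0: ✗ (lhs fails at k=0 before rhs at j=1)
  i=1: ✗ (lhs fails at k=1 before rhs at j=2)
  i=2: ✓ (rhs at j=3; lhs holds on [2,2])
  i=3: ✓ (rhs at j=4; lhs holds on [3,3])
  i=4: ✗ (no rhs in [5,5])
  i=5: ✓ (rhs at j=6; lhs holds on [5,5])
  i=6: ✓ (rhs at j=7; lhs holds on [6,6])
  i=7: ✗ (no rhs in [8,8])
  i=8: ✗ (no rhs in [9,9])

2, 3, 5, 6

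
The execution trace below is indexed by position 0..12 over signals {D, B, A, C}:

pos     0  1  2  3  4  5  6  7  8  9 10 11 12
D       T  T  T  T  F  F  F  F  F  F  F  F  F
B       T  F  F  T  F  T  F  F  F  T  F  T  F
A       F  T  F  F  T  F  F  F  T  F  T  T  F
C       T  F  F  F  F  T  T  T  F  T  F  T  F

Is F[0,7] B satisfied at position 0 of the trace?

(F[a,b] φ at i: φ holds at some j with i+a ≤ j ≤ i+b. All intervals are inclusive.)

Check B at each j in [0,7]:
  j=0: true
  j=1: false
  j=2: false
  j=3: true
  j=4: false
  j=5: true
  j=6: false
  j=7: false
Found at j=0 → formula holds.

Yes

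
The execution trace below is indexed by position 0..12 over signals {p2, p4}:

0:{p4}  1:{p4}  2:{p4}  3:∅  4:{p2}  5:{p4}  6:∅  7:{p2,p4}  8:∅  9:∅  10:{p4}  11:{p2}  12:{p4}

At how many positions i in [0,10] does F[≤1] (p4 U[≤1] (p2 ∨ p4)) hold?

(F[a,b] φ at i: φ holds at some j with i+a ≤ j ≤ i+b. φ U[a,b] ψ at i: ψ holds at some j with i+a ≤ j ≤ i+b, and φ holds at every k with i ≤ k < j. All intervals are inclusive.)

Evaluate at each i in [0,10]:
  i=0: ✓ (witness j=0)
  i=1: ✓ (witness j=1)
  i=2: ✓ (witness j=2)
  i=3: ✓ (witness j=4)
  i=4: ✓ (witness j=4)
  i=5: ✓ (witness j=5)
  i=6: ✓ (witness j=7)
  i=7: ✓ (witness j=7)
  i=8: ✗ (none in [8,9])
  i=9: ✓ (witness j=10)
  i=10: ✓ (witness j=10)
Positions where it holds: {0, 1, 2, 3, 4, 5, 6, 7, 9, 10} → 10.

10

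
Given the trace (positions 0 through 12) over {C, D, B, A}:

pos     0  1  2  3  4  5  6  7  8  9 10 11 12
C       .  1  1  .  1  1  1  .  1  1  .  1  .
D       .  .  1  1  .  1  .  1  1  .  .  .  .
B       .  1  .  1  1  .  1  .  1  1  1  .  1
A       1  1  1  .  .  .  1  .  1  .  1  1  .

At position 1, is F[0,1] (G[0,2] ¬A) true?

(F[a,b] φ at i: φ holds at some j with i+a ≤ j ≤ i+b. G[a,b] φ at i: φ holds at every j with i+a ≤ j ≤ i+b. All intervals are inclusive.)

False

Check G[0,2] ¬A at each j in [1,2]:
  j=1: fails at 1
  j=2: fails at 2
No position in the window satisfies it → formula fails.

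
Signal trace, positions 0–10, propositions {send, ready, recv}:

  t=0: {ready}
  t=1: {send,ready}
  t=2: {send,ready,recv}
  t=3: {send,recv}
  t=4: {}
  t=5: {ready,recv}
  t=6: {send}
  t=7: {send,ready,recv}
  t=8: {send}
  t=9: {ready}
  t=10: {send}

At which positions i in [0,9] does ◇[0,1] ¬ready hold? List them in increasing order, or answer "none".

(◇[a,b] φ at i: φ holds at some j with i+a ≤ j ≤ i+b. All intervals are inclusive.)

2, 3, 4, 5, 6, 7, 8, 9

Evaluate at each i in [0,9]:
  i=0: ✗ (none in [0,1])
  i=1: ✗ (none in [1,2])
  i=2: ✓ (witness j=3)
  i=3: ✓ (witness j=3)
  i=4: ✓ (witness j=4)
  i=5: ✓ (witness j=6)
  i=6: ✓ (witness j=6)
  i=7: ✓ (witness j=8)
  i=8: ✓ (witness j=8)
  i=9: ✓ (witness j=10)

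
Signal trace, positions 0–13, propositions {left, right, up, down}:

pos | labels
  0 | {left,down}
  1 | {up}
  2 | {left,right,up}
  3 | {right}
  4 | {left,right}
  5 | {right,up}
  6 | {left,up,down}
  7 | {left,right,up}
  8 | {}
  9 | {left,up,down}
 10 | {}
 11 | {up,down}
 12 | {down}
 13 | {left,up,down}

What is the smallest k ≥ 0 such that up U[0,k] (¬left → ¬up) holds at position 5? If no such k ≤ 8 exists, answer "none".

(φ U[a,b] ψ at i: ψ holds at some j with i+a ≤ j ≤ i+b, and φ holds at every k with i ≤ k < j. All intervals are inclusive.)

1

Need earliest j ≥ 5 with (¬left → ¬up), and up at every k in [5,j-1].
  j=5: rhs fails.
  j=6: rhs holds; lhs holds on [5,5]. k = 1.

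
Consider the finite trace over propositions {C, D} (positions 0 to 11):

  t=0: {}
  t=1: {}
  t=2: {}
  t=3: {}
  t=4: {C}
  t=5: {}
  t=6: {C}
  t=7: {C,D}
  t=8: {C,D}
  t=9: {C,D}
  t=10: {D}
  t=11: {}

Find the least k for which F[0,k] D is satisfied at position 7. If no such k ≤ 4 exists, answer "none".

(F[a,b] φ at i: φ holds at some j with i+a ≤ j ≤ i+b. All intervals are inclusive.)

Scan j = 7,8,… for D:
  j=7: holds
First hit at j=7, so smallest k = 7-7 = 0.

0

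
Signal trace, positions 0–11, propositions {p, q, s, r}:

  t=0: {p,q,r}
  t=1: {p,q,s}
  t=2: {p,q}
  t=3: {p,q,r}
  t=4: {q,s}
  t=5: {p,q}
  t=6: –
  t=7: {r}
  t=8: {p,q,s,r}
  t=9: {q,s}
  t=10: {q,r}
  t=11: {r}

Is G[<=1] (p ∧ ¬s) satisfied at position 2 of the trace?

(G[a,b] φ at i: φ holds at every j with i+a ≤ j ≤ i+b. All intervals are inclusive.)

Check (p ∧ ¬s) at every j in [2,3]:
  j=2: true
  j=3: true
All positions satisfy it → formula holds.

Yes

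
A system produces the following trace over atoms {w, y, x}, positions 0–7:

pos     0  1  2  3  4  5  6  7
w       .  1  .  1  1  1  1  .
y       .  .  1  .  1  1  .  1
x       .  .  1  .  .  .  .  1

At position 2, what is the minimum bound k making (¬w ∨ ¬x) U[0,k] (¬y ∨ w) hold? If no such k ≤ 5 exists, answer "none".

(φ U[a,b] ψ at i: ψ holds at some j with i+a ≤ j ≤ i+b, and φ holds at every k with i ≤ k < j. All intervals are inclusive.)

Need earliest j ≥ 2 with (¬y ∨ w), and (¬w ∨ ¬x) at every k in [2,j-1].
  j=2: rhs fails.
  j=3: rhs holds; lhs holds on [2,2]. k = 1.

1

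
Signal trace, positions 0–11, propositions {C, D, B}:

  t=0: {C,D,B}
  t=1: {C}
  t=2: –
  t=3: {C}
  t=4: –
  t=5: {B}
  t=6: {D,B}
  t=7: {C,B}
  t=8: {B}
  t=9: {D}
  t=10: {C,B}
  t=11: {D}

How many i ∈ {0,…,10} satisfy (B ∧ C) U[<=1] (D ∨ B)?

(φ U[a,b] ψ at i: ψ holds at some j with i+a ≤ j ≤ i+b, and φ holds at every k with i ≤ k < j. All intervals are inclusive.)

7

Evaluate at each i in [0,10]:
  i=0: ✓ (rhs at j=0)
  i=1: ✗ (no rhs in [1,2])
  i=2: ✗ (no rhs in [2,3])
  i=3: ✗ (no rhs in [3,4])
  i=4: ✗ (lhs fails at k=4 before rhs at j=5)
  i=5: ✓ (rhs at j=5)
  i=6: ✓ (rhs at j=6)
  i=7: ✓ (rhs at j=7)
  i=8: ✓ (rhs at j=8)
  i=9: ✓ (rhs at j=9)
  i=10: ✓ (rhs at j=10)
Positions where it holds: {0, 5, 6, 7, 8, 9, 10} → 7.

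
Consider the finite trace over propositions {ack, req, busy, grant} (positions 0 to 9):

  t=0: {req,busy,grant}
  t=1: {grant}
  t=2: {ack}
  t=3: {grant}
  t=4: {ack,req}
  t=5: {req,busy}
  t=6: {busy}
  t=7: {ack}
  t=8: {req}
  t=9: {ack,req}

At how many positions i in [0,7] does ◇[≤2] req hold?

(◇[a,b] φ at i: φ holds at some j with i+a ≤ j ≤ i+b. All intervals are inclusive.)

7

Evaluate at each i in [0,7]:
  i=0: ✓ (witness j=0)
  i=1: ✗ (none in [1,3])
  i=2: ✓ (witness j=4)
  i=3: ✓ (witness j=4)
  i=4: ✓ (witness j=4)
  i=5: ✓ (witness j=5)
  i=6: ✓ (witness j=8)
  i=7: ✓ (witness j=8)
Positions where it holds: {0, 2, 3, 4, 5, 6, 7} → 7.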